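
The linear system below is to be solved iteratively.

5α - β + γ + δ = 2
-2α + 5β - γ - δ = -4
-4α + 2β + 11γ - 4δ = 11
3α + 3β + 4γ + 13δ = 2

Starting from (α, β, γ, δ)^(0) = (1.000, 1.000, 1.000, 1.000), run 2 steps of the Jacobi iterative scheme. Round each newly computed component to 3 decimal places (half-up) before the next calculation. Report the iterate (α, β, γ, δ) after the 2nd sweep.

Iteration 1:
  α = (2 - (-1)·1.000 - (1)·1.000 - (1)·1.000) / (5) = 0.200
  β = (-4 - (-2)·1.000 - (-1)·1.000 - (-1)·1.000) / (5) = 0.000
  γ = (11 - (-4)·1.000 - (2)·1.000 - (-4)·1.000) / (11) = 1.545
  δ = (2 - (3)·1.000 - (3)·1.000 - (4)·1.000) / (13) = -0.615
Iteration 2:
  α = (2 - (-1)·0.000 - (1)·1.545 - (1)·-0.615) / (5) = 0.214
  β = (-4 - (-2)·0.200 - (-1)·1.545 - (-1)·-0.615) / (5) = -0.534
  γ = (11 - (-4)·0.200 - (2)·0.000 - (-4)·-0.615) / (11) = 0.849
  δ = (2 - (3)·0.200 - (3)·0.000 - (4)·1.545) / (13) = -0.368

(0.214, -0.534, 0.849, -0.368)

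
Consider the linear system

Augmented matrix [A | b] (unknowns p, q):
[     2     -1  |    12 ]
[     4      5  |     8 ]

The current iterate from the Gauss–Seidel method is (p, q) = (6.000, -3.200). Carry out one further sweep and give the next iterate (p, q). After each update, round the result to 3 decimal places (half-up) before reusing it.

(4.400, -1.920)

One sweep:
  p = (12 - (-1)·-3.200) / (2) = 4.400
  q = (8 - (4)·4.400) / (5) = -1.920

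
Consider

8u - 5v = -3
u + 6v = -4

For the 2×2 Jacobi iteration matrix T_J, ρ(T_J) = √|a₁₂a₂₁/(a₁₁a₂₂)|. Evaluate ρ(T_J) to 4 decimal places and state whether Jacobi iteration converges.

0.3227

a₁₂a₂₁/(a₁₁a₂₂) = (-5)·(1) / ((8)·(6)) = -0.104167
ρ = √|-0.104167| = √0.104167 = 0.3227
ρ < 1, so Jacobi converges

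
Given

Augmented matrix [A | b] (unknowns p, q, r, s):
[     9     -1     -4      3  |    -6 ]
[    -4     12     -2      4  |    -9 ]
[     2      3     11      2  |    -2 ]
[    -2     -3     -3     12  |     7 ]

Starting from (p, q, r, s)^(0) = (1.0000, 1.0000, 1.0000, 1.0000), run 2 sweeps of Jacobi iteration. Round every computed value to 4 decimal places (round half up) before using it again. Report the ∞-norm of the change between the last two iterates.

1.0911

Iteration 1:
  p = (-6 - (-1)·1.0000 - (-4)·1.0000 - (3)·1.0000) / (9) = -0.4444
  q = (-9 - (-4)·1.0000 - (-2)·1.0000 - (4)·1.0000) / (12) = -0.5833
  r = (-2 - (2)·1.0000 - (3)·1.0000 - (2)·1.0000) / (11) = -0.8182
  s = (7 - (-2)·1.0000 - (-3)·1.0000 - (-3)·1.0000) / (12) = 1.2500
Iteration 2:
  p = (-6 - (-1)·-0.5833 - (-4)·-0.8182 - (3)·1.2500) / (9) = -1.5118
  q = (-9 - (-4)·-0.4444 - (-2)·-0.8182 - (4)·1.2500) / (12) = -1.4512
  r = (-2 - (2)·-0.4444 - (3)·-0.5833 - (2)·1.2500) / (11) = -0.1692
  s = (7 - (-2)·-0.4444 - (-3)·-0.5833 - (-3)·-0.8182) / (12) = 0.1589
Change: (-1.0674, -0.8679, 0.6490, -1.0911) → max |·| = 1.0911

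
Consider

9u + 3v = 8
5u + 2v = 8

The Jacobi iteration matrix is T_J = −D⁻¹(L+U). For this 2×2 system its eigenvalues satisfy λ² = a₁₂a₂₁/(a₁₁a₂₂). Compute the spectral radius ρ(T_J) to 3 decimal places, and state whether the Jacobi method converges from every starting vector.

a₁₂a₂₁/(a₁₁a₂₂) = (3)·(5) / ((9)·(2)) = 0.833333
ρ = √|0.833333| = √0.833333 = 0.913
ρ < 1, so Jacobi converges

0.913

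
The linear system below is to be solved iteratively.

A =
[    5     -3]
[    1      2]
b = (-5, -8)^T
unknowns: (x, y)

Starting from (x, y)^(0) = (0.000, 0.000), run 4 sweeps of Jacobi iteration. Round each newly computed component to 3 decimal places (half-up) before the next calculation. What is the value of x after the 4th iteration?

Iteration 1:
  x = (-5 - (-3)·0.000) / (5) = -1.000
  y = (-8 - (1)·0.000) / (2) = -4.000
Iteration 2:
  x = (-5 - (-3)·-4.000) / (5) = -3.400
  y = (-8 - (1)·-1.000) / (2) = -3.500
Iteration 3:
  x = (-5 - (-3)·-3.500) / (5) = -3.100
  y = (-8 - (1)·-3.400) / (2) = -2.300
Iteration 4:
  x = (-5 - (-3)·-2.300) / (5) = -2.380
  y = (-8 - (1)·-3.100) / (2) = -2.450

-2.380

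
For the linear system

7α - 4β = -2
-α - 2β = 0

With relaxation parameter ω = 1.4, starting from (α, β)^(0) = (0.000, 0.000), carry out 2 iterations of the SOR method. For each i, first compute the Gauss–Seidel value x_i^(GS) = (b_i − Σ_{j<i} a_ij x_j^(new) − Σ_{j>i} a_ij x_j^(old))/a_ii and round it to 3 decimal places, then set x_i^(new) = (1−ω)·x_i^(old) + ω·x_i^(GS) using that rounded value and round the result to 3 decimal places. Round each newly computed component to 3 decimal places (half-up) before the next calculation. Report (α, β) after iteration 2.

(-0.016, -0.101)

Iteration 1:
  α: GS value = (-2 - (-4)·0.000) / (7) = -0.286;  α ← (1−ω)·0.000 + ω·-0.286 = -0.400
  β: GS value = (0 - (-1)·-0.400) / (-2) = 0.200;  β ← (1−ω)·0.000 + ω·0.200 = 0.280
Iteration 2:
  α: GS value = (-2 - (-4)·0.280) / (7) = -0.126;  α ← (1−ω)·-0.400 + ω·-0.126 = -0.016
  β: GS value = (0 - (-1)·-0.016) / (-2) = 0.008;  β ← (1−ω)·0.280 + ω·0.008 = -0.101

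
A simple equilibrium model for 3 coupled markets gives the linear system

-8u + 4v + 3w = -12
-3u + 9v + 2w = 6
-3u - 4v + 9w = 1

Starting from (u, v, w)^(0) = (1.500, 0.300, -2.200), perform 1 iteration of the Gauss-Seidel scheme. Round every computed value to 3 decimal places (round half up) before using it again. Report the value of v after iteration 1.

1.431

Iteration 1:
  u = (-12 - (4)·0.300 - (3)·-2.200) / (-8) = 0.825
  v = (6 - (-3)·0.825 - (2)·-2.200) / (9) = 1.431
  w = (1 - (-3)·0.825 - (-4)·1.431) / (9) = 1.022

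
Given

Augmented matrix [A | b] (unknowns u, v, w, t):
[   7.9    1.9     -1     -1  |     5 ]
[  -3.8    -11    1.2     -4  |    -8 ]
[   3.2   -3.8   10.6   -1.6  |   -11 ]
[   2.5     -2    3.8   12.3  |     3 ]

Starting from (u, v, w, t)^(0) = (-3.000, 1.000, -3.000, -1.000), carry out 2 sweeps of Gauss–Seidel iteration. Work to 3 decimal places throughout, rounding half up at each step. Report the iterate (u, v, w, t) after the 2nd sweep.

(0.414, 0.248, -0.973, 0.501)

Iteration 1:
  u = (5 - (1.9)·1.000 - (-1)·-3.000 - (-1)·-1.000) / (7.9) = -0.114
  v = (-8 - (-3.8)·-0.114 - (1.2)·-3.000 - (-4)·-1.000) / (-11) = 0.803
  w = (-11 - (3.2)·-0.114 - (-3.8)·0.803 - (-1.6)·-1.000) / (10.6) = -0.866
  t = (3 - (2.5)·-0.114 - (-2)·0.803 - (3.8)·-0.866) / (12.3) = 0.665
Iteration 2:
  u = (5 - (1.9)·0.803 - (-1)·-0.866 - (-1)·0.665) / (7.9) = 0.414
  v = (-8 - (-3.8)·0.414 - (1.2)·-0.866 - (-4)·0.665) / (-11) = 0.248
  w = (-11 - (3.2)·0.414 - (-3.8)·0.248 - (-1.6)·0.665) / (10.6) = -0.973
  t = (3 - (2.5)·0.414 - (-2)·0.248 - (3.8)·-0.973) / (12.3) = 0.501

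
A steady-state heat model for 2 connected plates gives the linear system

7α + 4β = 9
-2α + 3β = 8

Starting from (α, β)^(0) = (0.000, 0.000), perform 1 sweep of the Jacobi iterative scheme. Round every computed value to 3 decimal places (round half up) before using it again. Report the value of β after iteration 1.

Iteration 1:
  α = (9 - (4)·0.000) / (7) = 1.286
  β = (8 - (-2)·0.000) / (3) = 2.667

2.667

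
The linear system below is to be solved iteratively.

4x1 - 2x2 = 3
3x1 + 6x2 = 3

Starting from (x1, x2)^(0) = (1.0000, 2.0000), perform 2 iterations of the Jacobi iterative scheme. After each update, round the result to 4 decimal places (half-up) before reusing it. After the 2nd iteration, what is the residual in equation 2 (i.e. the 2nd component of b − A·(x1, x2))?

3.0000

Iteration 1:
  x1 = (3 - (-2)·2.0000) / (4) = 1.7500
  x2 = (3 - (3)·1.0000) / (6) = 0.0000
Iteration 2:
  x1 = (3 - (-2)·0.0000) / (4) = 0.7500
  x2 = (3 - (3)·1.7500) / (6) = -0.3750
Residual b − A·x = (-0.7500, 3.0000)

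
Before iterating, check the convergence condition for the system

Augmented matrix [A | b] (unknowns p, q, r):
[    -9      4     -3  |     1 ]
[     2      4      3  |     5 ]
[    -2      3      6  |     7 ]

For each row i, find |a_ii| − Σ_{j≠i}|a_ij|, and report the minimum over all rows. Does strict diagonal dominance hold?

row 1: |-9| − (4+3) = 2
row 2: |4| − (2+3) = -1
row 3: |6| − (2+3) = 1
minimum over rows = -1 → not strictly diagonally dominant

-1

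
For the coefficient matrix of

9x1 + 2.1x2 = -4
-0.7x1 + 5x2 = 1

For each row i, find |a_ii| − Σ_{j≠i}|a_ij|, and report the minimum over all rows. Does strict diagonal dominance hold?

4.3

row 1: |9| − (2.1) = 6.9
row 2: |5| − (0.7) = 4.3
minimum over rows = 4.3 → strictly diagonally dominant (convergence guaranteed)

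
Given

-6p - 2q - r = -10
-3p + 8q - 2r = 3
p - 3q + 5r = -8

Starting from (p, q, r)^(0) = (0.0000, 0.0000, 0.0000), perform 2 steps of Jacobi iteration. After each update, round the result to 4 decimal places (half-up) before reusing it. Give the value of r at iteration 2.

-1.7083

Iteration 1:
  p = (-10 - (-2)·0.0000 - (-1)·0.0000) / (-6) = 1.6667
  q = (3 - (-3)·0.0000 - (-2)·0.0000) / (8) = 0.3750
  r = (-8 - (1)·0.0000 - (-3)·0.0000) / (5) = -1.6000
Iteration 2:
  p = (-10 - (-2)·0.3750 - (-1)·-1.6000) / (-6) = 1.8083
  q = (3 - (-3)·1.6667 - (-2)·-1.6000) / (8) = 0.6000
  r = (-8 - (1)·1.6667 - (-3)·0.3750) / (5) = -1.7083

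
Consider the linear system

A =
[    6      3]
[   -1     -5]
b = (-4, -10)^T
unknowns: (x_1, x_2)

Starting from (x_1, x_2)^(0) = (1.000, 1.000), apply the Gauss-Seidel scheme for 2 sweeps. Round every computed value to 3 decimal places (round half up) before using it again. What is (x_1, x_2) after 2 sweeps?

(-1.783, 2.357)

Iteration 1:
  x_1 = (-4 - (3)·1.000) / (6) = -1.167
  x_2 = (-10 - (-1)·-1.167) / (-5) = 2.233
Iteration 2:
  x_1 = (-4 - (3)·2.233) / (6) = -1.783
  x_2 = (-10 - (-1)·-1.783) / (-5) = 2.357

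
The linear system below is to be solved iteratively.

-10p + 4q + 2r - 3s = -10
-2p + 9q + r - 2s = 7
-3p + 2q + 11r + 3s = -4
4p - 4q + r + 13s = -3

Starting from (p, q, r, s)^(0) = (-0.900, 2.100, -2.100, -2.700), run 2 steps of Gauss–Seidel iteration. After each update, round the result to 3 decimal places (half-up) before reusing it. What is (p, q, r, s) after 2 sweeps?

(1.736, 0.917, 0.134, -0.493)

Iteration 1:
  p = (-10 - (4)·2.100 - (2)·-2.100 - (-3)·-2.700) / (-10) = 2.230
  q = (7 - (-2)·2.230 - (1)·-2.100 - (-2)·-2.700) / (9) = 0.907
  r = (-4 - (-3)·2.230 - (2)·0.907 - (3)·-2.700) / (11) = 0.816
  s = (-3 - (4)·2.230 - (-4)·0.907 - (1)·0.816) / (13) = -0.701
Iteration 2:
  p = (-10 - (4)·0.907 - (2)·0.816 - (-3)·-0.701) / (-10) = 1.736
  q = (7 - (-2)·1.736 - (1)·0.816 - (-2)·-0.701) / (9) = 0.917
  r = (-4 - (-3)·1.736 - (2)·0.917 - (3)·-0.701) / (11) = 0.134
  s = (-3 - (4)·1.736 - (-4)·0.917 - (1)·0.134) / (13) = -0.493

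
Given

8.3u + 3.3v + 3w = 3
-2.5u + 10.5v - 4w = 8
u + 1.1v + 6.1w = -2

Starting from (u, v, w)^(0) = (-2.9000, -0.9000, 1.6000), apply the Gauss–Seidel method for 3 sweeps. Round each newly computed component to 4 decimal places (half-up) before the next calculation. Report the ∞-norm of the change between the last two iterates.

Iteration 1:
  u = (3 - (3.3)·-0.9000 - (3)·1.6000) / (8.3) = 0.1410
  v = (8 - (-2.5)·0.1410 - (-4)·1.6000) / (10.5) = 1.4050
  w = (-2 - (1)·0.1410 - (1.1)·1.4050) / (6.1) = -0.6043
Iteration 2:
  u = (3 - (3.3)·1.4050 - (3)·-0.6043) / (8.3) = 0.0213
  v = (8 - (-2.5)·0.0213 - (-4)·-0.6043) / (10.5) = 0.5368
  w = (-2 - (1)·0.0213 - (1.1)·0.5368) / (6.1) = -0.4282
Iteration 3:
  u = (3 - (3.3)·0.5368 - (3)·-0.4282) / (8.3) = 0.3028
  v = (8 - (-2.5)·0.3028 - (-4)·-0.4282) / (10.5) = 0.6709
  w = (-2 - (1)·0.3028 - (1.1)·0.6709) / (6.1) = -0.4985
Change: (0.2815, 0.1341, -0.0703) → max |·| = 0.2815

0.2815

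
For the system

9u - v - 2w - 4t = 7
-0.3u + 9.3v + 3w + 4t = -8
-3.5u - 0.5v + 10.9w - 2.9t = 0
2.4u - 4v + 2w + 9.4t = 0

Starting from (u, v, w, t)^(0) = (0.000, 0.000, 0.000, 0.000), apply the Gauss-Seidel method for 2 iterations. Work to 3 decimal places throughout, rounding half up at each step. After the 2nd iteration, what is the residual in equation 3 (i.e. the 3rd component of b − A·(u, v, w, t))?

0.608

Iteration 1:
  u = (7 - (-1)·0.000 - (-2)·0.000 - (-4)·0.000) / (9) = 0.778
  v = (-8 - (-0.3)·0.778 - (3)·0.000 - (4)·0.000) / (9.3) = -0.835
  w = (0 - (-3.5)·0.778 - (-0.5)·-0.835 - (-2.9)·0.000) / (10.9) = 0.212
  t = (0 - (2.4)·0.778 - (-4)·-0.835 - (2)·0.212) / (9.4) = -0.599
Iteration 2:
  u = (7 - (-1)·-0.835 - (-2)·0.212 - (-4)·-0.599) / (9) = 0.466
  v = (-8 - (-0.3)·0.466 - (3)·0.212 - (4)·-0.599) / (9.3) = -0.656
  w = (0 - (-3.5)·0.466 - (-0.5)·-0.656 - (-2.9)·-0.599) / (10.9) = -0.040
  t = (0 - (2.4)·0.466 - (-4)·-0.656 - (2)·-0.040) / (9.4) = -0.390
Residual b − A·x = (0.510, -0.079, 0.608, 0.004)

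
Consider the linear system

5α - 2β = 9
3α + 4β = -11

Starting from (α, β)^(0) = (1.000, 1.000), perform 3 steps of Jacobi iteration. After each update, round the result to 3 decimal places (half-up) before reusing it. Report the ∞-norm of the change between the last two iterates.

Iteration 1:
  α = (9 - (-2)·1.000) / (5) = 2.200
  β = (-11 - (3)·1.000) / (4) = -3.500
Iteration 2:
  α = (9 - (-2)·-3.500) / (5) = 0.400
  β = (-11 - (3)·2.200) / (4) = -4.400
Iteration 3:
  α = (9 - (-2)·-4.400) / (5) = 0.040
  β = (-11 - (3)·0.400) / (4) = -3.050
Change: (-0.360, 1.350) → max |·| = 1.350

1.350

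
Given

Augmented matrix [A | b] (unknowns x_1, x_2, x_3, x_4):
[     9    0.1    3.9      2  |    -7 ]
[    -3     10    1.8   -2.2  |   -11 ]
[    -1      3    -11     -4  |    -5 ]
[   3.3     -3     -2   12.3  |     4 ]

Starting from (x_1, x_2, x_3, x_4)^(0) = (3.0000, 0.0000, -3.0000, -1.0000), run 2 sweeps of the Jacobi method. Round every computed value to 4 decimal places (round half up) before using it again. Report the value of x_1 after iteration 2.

Iteration 1:
  x_1 = (-7 - (0.1)·0.0000 - (3.9)·-3.0000 - (2)·-1.0000) / (9) = 0.7444
  x_2 = (-11 - (-3)·3.0000 - (1.8)·-3.0000 - (-2.2)·-1.0000) / (10) = 0.1200
  x_3 = (-5 - (-1)·3.0000 - (3)·0.0000 - (-4)·-1.0000) / (-11) = 0.5455
  x_4 = (4 - (3.3)·3.0000 - (-3)·0.0000 - (-2)·-3.0000) / (12.3) = -0.9675
Iteration 2:
  x_1 = (-7 - (0.1)·0.1200 - (3.9)·0.5455 - (2)·-0.9675) / (9) = -0.8005
  x_2 = (-11 - (-3)·0.7444 - (1.8)·0.5455 - (-2.2)·-0.9675) / (10) = -1.1877
  x_3 = (-5 - (-1)·0.7444 - (3)·0.1200 - (-4)·-0.9675) / (-11) = 0.7714
  x_4 = (4 - (3.3)·0.7444 - (-3)·0.1200 - (-2)·0.5455) / (12.3) = 0.2435

-0.8005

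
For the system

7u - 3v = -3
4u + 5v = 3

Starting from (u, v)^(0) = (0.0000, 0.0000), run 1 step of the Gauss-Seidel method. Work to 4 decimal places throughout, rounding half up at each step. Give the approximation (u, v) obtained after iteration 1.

(-0.4286, 0.9429)

Iteration 1:
  u = (-3 - (-3)·0.0000) / (7) = -0.4286
  v = (3 - (4)·-0.4286) / (5) = 0.9429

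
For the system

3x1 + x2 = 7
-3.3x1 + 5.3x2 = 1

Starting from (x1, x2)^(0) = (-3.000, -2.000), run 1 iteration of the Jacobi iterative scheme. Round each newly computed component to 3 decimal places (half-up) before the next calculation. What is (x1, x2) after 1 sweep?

Iteration 1:
  x1 = (7 - (1)·-2.000) / (3) = 3.000
  x2 = (1 - (-3.3)·-3.000) / (5.3) = -1.679

(3.000, -1.679)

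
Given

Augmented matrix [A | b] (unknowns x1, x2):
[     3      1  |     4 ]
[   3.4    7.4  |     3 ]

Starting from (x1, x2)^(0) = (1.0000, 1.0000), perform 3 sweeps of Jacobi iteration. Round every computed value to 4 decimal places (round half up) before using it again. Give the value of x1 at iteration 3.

Iteration 1:
  x1 = (4 - (1)·1.0000) / (3) = 1.0000
  x2 = (3 - (3.4)·1.0000) / (7.4) = -0.0541
Iteration 2:
  x1 = (4 - (1)·-0.0541) / (3) = 1.3514
  x2 = (3 - (3.4)·1.0000) / (7.4) = -0.0541
Iteration 3:
  x1 = (4 - (1)·-0.0541) / (3) = 1.3514
  x2 = (3 - (3.4)·1.3514) / (7.4) = -0.2155

1.3514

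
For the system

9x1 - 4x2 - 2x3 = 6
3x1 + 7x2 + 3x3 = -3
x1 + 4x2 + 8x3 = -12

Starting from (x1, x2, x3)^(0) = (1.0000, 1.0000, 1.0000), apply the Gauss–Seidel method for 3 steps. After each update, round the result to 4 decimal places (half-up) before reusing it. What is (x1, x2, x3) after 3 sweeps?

Iteration 1:
  x1 = (6 - (-4)·1.0000 - (-2)·1.0000) / (9) = 1.3333
  x2 = (-3 - (3)·1.3333 - (3)·1.0000) / (7) = -1.4286
  x3 = (-12 - (1)·1.3333 - (4)·-1.4286) / (8) = -0.9524
Iteration 2:
  x1 = (6 - (-4)·-1.4286 - (-2)·-0.9524) / (9) = -0.1799
  x2 = (-3 - (3)·-0.1799 - (3)·-0.9524) / (7) = 0.0567
  x3 = (-12 - (1)·-0.1799 - (4)·0.0567) / (8) = -1.5059
Iteration 3:
  x1 = (6 - (-4)·0.0567 - (-2)·-1.5059) / (9) = 0.3572
  x2 = (-3 - (3)·0.3572 - (3)·-1.5059) / (7) = 0.0637
  x3 = (-12 - (1)·0.3572 - (4)·0.0637) / (8) = -1.5765

(0.3572, 0.0637, -1.5765)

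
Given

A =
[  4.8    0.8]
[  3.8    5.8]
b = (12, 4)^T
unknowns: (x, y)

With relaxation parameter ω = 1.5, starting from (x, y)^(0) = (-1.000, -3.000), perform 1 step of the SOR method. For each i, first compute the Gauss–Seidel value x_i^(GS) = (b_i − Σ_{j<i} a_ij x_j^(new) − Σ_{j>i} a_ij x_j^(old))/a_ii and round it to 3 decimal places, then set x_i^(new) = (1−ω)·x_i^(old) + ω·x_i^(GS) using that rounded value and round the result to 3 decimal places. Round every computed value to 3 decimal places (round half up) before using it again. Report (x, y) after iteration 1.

(5.000, -2.379)

Iteration 1:
  x: GS value = (12 - (0.8)·-3.000) / (4.8) = 3.000;  x ← (1−ω)·-1.000 + ω·3.000 = 5.000
  y: GS value = (4 - (3.8)·5.000) / (5.8) = -2.586;  y ← (1−ω)·-3.000 + ω·-2.586 = -2.379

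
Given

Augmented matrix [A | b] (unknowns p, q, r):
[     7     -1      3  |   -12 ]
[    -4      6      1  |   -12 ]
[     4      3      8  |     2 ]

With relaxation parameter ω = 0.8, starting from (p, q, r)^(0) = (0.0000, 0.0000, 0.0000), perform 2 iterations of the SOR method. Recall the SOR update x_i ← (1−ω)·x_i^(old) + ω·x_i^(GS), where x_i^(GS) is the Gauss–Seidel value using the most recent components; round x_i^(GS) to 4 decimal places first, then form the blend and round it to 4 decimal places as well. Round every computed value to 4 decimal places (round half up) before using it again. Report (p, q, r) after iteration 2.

(-2.4086, -3.5440, 2.5162)

Iteration 1:
  p: GS value = (-12 - (-1)·0.0000 - (3)·0.0000) / (7) = -1.7143;  p ← (1−ω)·0.0000 + ω·-1.7143 = -1.3714
  q: GS value = (-12 - (-4)·-1.3714 - (1)·0.0000) / (6) = -2.9143;  q ← (1−ω)·0.0000 + ω·-2.9143 = -2.3314
  r: GS value = (2 - (4)·-1.3714 - (3)·-2.3314) / (8) = 1.8100;  r ← (1−ω)·0.0000 + ω·1.8100 = 1.4480
Iteration 2:
  p: GS value = (-12 - (-1)·-2.3314 - (3)·1.4480) / (7) = -2.6679;  p ← (1−ω)·-1.3714 + ω·-2.6679 = -2.4086
  q: GS value = (-12 - (-4)·-2.4086 - (1)·1.4480) / (6) = -3.8471;  q ← (1−ω)·-2.3314 + ω·-3.8471 = -3.5440
  r: GS value = (2 - (4)·-2.4086 - (3)·-3.5440) / (8) = 2.7833;  r ← (1−ω)·1.4480 + ω·2.7833 = 2.5162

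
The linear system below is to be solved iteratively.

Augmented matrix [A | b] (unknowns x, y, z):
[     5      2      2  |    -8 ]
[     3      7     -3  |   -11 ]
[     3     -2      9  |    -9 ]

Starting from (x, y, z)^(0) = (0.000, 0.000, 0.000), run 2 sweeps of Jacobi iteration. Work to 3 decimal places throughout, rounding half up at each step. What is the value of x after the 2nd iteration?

-0.572

Iteration 1:
  x = (-8 - (2)·0.000 - (2)·0.000) / (5) = -1.600
  y = (-11 - (3)·0.000 - (-3)·0.000) / (7) = -1.571
  z = (-9 - (3)·0.000 - (-2)·0.000) / (9) = -1.000
Iteration 2:
  x = (-8 - (2)·-1.571 - (2)·-1.000) / (5) = -0.572
  y = (-11 - (3)·-1.600 - (-3)·-1.000) / (7) = -1.314
  z = (-9 - (3)·-1.600 - (-2)·-1.571) / (9) = -0.816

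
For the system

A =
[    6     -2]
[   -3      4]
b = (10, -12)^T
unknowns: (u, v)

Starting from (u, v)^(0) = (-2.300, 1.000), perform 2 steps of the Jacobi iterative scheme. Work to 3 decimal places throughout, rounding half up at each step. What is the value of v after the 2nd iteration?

Iteration 1:
  u = (10 - (-2)·1.000) / (6) = 2.000
  v = (-12 - (-3)·-2.300) / (4) = -4.725
Iteration 2:
  u = (10 - (-2)·-4.725) / (6) = 0.092
  v = (-12 - (-3)·2.000) / (4) = -1.500

-1.500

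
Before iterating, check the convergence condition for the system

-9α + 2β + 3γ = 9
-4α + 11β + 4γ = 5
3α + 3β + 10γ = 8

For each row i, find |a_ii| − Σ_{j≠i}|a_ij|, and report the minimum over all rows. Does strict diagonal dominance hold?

row 1: |-9| − (2+3) = 4
row 2: |11| − (4+4) = 3
row 3: |10| − (3+3) = 4
minimum over rows = 3 → strictly diagonally dominant (convergence guaranteed)

3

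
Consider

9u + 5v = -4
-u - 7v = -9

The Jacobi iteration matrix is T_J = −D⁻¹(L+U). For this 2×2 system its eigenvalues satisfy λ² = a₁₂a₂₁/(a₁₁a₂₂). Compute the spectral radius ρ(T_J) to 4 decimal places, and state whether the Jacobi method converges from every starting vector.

a₁₂a₂₁/(a₁₁a₂₂) = (5)·(-1) / ((9)·(-7)) = 0.079365
ρ = √|0.079365| = √0.079365 = 0.2817
ρ < 1, so Jacobi converges

0.2817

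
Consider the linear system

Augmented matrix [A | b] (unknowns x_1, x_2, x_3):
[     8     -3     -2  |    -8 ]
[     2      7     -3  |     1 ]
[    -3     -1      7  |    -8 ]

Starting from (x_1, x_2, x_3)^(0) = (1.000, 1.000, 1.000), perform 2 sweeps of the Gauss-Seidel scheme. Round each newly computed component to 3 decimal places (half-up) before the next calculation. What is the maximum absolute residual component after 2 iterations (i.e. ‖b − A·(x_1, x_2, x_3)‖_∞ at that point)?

3.053

Iteration 1:
  x_1 = (-8 - (-3)·1.000 - (-2)·1.000) / (8) = -0.375
  x_2 = (1 - (2)·-0.375 - (-3)·1.000) / (7) = 0.679
  x_3 = (-8 - (-3)·-0.375 - (-1)·0.679) / (7) = -1.207
Iteration 2:
  x_1 = (-8 - (-3)·0.679 - (-2)·-1.207) / (8) = -1.047
  x_2 = (1 - (2)·-1.047 - (-3)·-1.207) / (7) = -0.075
  x_3 = (-8 - (-3)·-1.047 - (-1)·-0.075) / (7) = -1.602
Residual b − A·x = (-3.053, -1.187, -0.002); ∞-norm = 3.053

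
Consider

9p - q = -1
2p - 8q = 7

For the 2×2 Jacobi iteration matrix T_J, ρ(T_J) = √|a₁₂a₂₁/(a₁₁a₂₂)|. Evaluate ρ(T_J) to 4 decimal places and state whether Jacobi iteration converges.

a₁₂a₂₁/(a₁₁a₂₂) = (-1)·(2) / ((9)·(-8)) = 0.027778
ρ = √|0.027778| = √0.027778 = 0.1667
ρ < 1, so Jacobi converges

0.1667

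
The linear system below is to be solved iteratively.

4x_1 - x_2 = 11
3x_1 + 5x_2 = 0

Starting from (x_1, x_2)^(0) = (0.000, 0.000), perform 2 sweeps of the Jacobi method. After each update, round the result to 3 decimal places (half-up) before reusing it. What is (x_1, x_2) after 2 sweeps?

(2.750, -1.650)

Iteration 1:
  x_1 = (11 - (-1)·0.000) / (4) = 2.750
  x_2 = (0 - (3)·0.000) / (5) = 0.000
Iteration 2:
  x_1 = (11 - (-1)·0.000) / (4) = 2.750
  x_2 = (0 - (3)·2.750) / (5) = -1.650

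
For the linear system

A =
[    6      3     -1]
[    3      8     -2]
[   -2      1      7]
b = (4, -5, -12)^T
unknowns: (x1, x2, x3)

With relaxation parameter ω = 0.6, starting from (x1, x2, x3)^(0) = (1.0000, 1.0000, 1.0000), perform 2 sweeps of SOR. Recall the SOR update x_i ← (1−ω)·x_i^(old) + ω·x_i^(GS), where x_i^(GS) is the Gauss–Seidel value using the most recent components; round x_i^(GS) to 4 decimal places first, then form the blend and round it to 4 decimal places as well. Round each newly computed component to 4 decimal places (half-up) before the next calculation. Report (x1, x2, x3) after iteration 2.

(0.5751, -0.5678, -1.0930)

Iteration 1:
  x1: GS value = (4 - (3)·1.0000 - (-1)·1.0000) / (6) = 0.3333;  x1 ← (1−ω)·1.0000 + ω·0.3333 = 0.6000
  x2: GS value = (-5 - (3)·0.6000 - (-2)·1.0000) / (8) = -0.6000;  x2 ← (1−ω)·1.0000 + ω·-0.6000 = 0.0400
  x3: GS value = (-12 - (-2)·0.6000 - (1)·0.0400) / (7) = -1.5486;  x3 ← (1−ω)·1.0000 + ω·-1.5486 = -0.5292
Iteration 2:
  x1: GS value = (4 - (3)·0.0400 - (-1)·-0.5292) / (6) = 0.5585;  x1 ← (1−ω)·0.6000 + ω·0.5585 = 0.5751
  x2: GS value = (-5 - (3)·0.5751 - (-2)·-0.5292) / (8) = -0.9730;  x2 ← (1−ω)·0.0400 + ω·-0.9730 = -0.5678
  x3: GS value = (-12 - (-2)·0.5751 - (1)·-0.5678) / (7) = -1.4689;  x3 ← (1−ω)·-0.5292 + ω·-1.4689 = -1.0930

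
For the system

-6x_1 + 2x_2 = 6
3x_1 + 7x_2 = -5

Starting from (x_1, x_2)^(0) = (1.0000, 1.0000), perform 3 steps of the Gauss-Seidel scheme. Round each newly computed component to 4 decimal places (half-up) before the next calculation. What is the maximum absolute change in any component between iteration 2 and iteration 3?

0.0681

Iteration 1:
  x_1 = (6 - (2)·1.0000) / (-6) = -0.6667
  x_2 = (-5 - (3)·-0.6667) / (7) = -0.4286
Iteration 2:
  x_1 = (6 - (2)·-0.4286) / (-6) = -1.1429
  x_2 = (-5 - (3)·-1.1429) / (7) = -0.2245
Iteration 3:
  x_1 = (6 - (2)·-0.2245) / (-6) = -1.0748
  x_2 = (-5 - (3)·-1.0748) / (7) = -0.2537
Change: (0.0681, -0.0292) → max |·| = 0.0681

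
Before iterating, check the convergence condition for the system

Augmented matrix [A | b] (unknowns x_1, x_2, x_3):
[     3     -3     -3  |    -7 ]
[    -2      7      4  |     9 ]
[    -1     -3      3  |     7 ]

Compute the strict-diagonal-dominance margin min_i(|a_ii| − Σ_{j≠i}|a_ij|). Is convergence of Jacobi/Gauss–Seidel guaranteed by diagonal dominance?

row 1: |3| − (3+3) = -3
row 2: |7| − (2+4) = 1
row 3: |3| − (1+3) = -1
minimum over rows = -3 → not strictly diagonally dominant

-3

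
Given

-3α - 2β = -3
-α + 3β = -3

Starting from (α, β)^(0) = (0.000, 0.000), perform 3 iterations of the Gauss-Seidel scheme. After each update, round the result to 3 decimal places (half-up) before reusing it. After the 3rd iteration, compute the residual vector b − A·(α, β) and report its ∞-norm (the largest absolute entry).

Iteration 1:
  α = (-3 - (-2)·0.000) / (-3) = 1.000
  β = (-3 - (-1)·1.000) / (3) = -0.667
Iteration 2:
  α = (-3 - (-2)·-0.667) / (-3) = 1.445
  β = (-3 - (-1)·1.445) / (3) = -0.518
Iteration 3:
  α = (-3 - (-2)·-0.518) / (-3) = 1.345
  β = (-3 - (-1)·1.345) / (3) = -0.552
Residual b − A·x = (-0.069, 0.001); ∞-norm = 0.069

0.069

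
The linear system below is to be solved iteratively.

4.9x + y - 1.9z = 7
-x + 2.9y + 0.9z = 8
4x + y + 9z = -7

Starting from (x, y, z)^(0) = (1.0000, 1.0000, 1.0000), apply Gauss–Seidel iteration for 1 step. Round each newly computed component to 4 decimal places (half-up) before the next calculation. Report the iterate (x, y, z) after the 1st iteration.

Iteration 1:
  x = (7 - (1)·1.0000 - (-1.9)·1.0000) / (4.9) = 1.6122
  y = (8 - (-1)·1.6122 - (0.9)·1.0000) / (2.9) = 3.0042
  z = (-7 - (4)·1.6122 - (1)·3.0042) / (9) = -1.8281

(1.6122, 3.0042, -1.8281)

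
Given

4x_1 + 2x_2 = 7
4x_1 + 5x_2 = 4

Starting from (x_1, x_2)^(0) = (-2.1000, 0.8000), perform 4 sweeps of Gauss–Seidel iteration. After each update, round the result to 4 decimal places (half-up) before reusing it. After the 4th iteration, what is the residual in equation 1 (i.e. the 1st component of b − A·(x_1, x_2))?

Iteration 1:
  x_1 = (7 - (2)·0.8000) / (4) = 1.3500
  x_2 = (4 - (4)·1.3500) / (5) = -0.2800
Iteration 2:
  x_1 = (7 - (2)·-0.2800) / (4) = 1.8900
  x_2 = (4 - (4)·1.8900) / (5) = -0.7120
Iteration 3:
  x_1 = (7 - (2)·-0.7120) / (4) = 2.1060
  x_2 = (4 - (4)·2.1060) / (5) = -0.8848
Iteration 4:
  x_1 = (7 - (2)·-0.8848) / (4) = 2.1924
  x_2 = (4 - (4)·2.1924) / (5) = -0.9539
Residual b − A·x = (0.1382, -0.0001)

0.1382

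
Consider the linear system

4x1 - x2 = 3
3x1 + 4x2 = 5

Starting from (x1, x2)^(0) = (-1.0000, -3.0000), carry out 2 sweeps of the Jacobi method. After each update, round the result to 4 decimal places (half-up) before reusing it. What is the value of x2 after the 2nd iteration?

Iteration 1:
  x1 = (3 - (-1)·-3.0000) / (4) = 0.0000
  x2 = (5 - (3)·-1.0000) / (4) = 2.0000
Iteration 2:
  x1 = (3 - (-1)·2.0000) / (4) = 1.2500
  x2 = (5 - (3)·0.0000) / (4) = 1.2500

1.2500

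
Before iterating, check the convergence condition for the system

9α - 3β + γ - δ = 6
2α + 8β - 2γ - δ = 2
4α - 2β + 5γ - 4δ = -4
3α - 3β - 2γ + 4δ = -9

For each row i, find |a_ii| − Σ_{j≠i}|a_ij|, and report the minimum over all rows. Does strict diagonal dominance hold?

row 1: |9| − (3+1+1) = 4
row 2: |8| − (2+2+1) = 3
row 3: |5| − (4+2+4) = -5
row 4: |4| − (3+3+2) = -4
minimum over rows = -5 → not strictly diagonally dominant

-5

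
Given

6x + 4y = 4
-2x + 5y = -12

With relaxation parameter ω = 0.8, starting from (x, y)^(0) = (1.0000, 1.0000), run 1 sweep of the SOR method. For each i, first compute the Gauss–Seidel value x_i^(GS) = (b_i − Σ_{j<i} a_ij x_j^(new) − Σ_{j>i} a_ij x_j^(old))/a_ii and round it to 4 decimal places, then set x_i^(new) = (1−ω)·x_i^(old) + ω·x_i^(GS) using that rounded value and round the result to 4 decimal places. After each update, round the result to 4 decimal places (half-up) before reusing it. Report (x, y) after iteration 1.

Iteration 1:
  x: GS value = (4 - (4)·1.0000) / (6) = 0.0000;  x ← (1−ω)·1.0000 + ω·0.0000 = 0.2000
  y: GS value = (-12 - (-2)·0.2000) / (5) = -2.3200;  y ← (1−ω)·1.0000 + ω·-2.3200 = -1.6560

(0.2000, -1.6560)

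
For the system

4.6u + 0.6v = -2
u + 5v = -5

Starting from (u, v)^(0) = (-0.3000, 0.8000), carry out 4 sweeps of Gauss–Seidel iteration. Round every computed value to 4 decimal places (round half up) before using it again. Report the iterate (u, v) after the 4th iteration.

(-0.3125, -0.9375)

Iteration 1:
  u = (-2 - (0.6)·0.8000) / (4.6) = -0.5391
  v = (-5 - (1)·-0.5391) / (5) = -0.8922
Iteration 2:
  u = (-2 - (0.6)·-0.8922) / (4.6) = -0.3184
  v = (-5 - (1)·-0.3184) / (5) = -0.9363
Iteration 3:
  u = (-2 - (0.6)·-0.9363) / (4.6) = -0.3127
  v = (-5 - (1)·-0.3127) / (5) = -0.9375
Iteration 4:
  u = (-2 - (0.6)·-0.9375) / (4.6) = -0.3125
  v = (-5 - (1)·-0.3125) / (5) = -0.9375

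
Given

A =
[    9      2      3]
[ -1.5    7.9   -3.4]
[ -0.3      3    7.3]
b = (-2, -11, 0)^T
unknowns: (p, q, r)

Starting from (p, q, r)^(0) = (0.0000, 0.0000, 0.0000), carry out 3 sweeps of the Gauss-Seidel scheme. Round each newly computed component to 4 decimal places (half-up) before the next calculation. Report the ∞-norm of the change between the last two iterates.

0.0509

Iteration 1:
  p = (-2 - (2)·0.0000 - (3)·0.0000) / (9) = -0.2222
  q = (-11 - (-1.5)·-0.2222 - (-3.4)·0.0000) / (7.9) = -1.4346
  r = (0 - (-0.3)·-0.2222 - (3)·-1.4346) / (7.3) = 0.5804
Iteration 2:
  p = (-2 - (2)·-1.4346 - (3)·0.5804) / (9) = -0.0969
  q = (-11 - (-1.5)·-0.0969 - (-3.4)·0.5804) / (7.9) = -1.1610
  r = (0 - (-0.3)·-0.0969 - (3)·-1.1610) / (7.3) = 0.4731
Iteration 3:
  p = (-2 - (2)·-1.1610 - (3)·0.4731) / (9) = -0.1219
  q = (-11 - (-1.5)·-0.1219 - (-3.4)·0.4731) / (7.9) = -1.2119
  r = (0 - (-0.3)·-0.1219 - (3)·-1.2119) / (7.3) = 0.4930
Change: (-0.0250, -0.0509, 0.0199) → max |·| = 0.0509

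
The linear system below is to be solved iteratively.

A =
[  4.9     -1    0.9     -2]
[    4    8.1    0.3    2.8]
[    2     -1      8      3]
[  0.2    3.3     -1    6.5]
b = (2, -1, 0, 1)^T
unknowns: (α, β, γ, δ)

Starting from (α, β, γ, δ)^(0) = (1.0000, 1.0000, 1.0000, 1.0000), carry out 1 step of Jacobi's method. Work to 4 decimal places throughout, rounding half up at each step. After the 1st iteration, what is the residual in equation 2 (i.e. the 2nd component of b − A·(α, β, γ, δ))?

4.5494

Iteration 1:
  α = (2 - (-1)·1.0000 - (0.9)·1.0000 - (-2)·1.0000) / (4.9) = 0.8367
  β = (-1 - (4)·1.0000 - (0.3)·1.0000 - (2.8)·1.0000) / (8.1) = -1.0000
  γ = (0 - (2)·1.0000 - (-1)·1.0000 - (3)·1.0000) / (8) = -0.5000
  δ = (1 - (0.2)·1.0000 - (3.3)·1.0000 - (-1)·1.0000) / (6.5) = -0.2308
Residual b − A·x = (-3.1114, 4.5494, 2.0190, 5.1329)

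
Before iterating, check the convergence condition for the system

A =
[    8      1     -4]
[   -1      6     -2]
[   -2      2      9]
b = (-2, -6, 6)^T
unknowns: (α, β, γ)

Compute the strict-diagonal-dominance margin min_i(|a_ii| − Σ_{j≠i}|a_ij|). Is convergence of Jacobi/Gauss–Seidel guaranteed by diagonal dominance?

row 1: |8| − (1+4) = 3
row 2: |6| − (1+2) = 3
row 3: |9| − (2+2) = 5
minimum over rows = 3 → strictly diagonally dominant (convergence guaranteed)

3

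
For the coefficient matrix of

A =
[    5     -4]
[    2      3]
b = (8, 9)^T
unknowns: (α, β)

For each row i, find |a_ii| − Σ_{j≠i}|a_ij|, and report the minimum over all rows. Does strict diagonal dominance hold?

row 1: |5| − (4) = 1
row 2: |3| − (2) = 1
minimum over rows = 1 → strictly diagonally dominant (convergence guaranteed)

1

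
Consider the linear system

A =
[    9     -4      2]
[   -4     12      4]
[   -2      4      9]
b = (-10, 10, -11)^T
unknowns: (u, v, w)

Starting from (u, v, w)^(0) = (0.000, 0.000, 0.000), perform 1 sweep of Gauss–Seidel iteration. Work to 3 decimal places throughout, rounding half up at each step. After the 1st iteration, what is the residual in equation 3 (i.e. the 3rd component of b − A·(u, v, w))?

Iteration 1:
  u = (-10 - (-4)·0.000 - (2)·0.000) / (9) = -1.111
  v = (10 - (-4)·-1.111 - (4)·0.000) / (12) = 0.463
  w = (-11 - (-2)·-1.111 - (4)·0.463) / (9) = -1.675
Residual b − A·x = (5.201, 6.700, 0.001)

0.001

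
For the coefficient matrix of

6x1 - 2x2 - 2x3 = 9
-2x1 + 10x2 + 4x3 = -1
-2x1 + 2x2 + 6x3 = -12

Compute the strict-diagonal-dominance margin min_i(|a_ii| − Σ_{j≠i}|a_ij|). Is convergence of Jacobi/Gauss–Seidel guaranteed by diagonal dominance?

row 1: |6| − (2+2) = 2
row 2: |10| − (2+4) = 4
row 3: |6| − (2+2) = 2
minimum over rows = 2 → strictly diagonally dominant (convergence guaranteed)

2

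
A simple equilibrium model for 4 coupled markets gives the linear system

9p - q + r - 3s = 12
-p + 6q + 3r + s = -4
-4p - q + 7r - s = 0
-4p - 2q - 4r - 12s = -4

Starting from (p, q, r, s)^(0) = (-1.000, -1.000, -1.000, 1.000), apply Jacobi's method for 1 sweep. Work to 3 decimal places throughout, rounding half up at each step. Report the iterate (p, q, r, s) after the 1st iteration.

Iteration 1:
  p = (12 - (-1)·-1.000 - (1)·-1.000 - (-3)·1.000) / (9) = 1.667
  q = (-4 - (-1)·-1.000 - (3)·-1.000 - (1)·1.000) / (6) = -0.500
  r = (0 - (-4)·-1.000 - (-1)·-1.000 - (-1)·1.000) / (7) = -0.571
  s = (-4 - (-4)·-1.000 - (-2)·-1.000 - (-4)·-1.000) / (-12) = 1.167

(1.667, -0.500, -0.571, 1.167)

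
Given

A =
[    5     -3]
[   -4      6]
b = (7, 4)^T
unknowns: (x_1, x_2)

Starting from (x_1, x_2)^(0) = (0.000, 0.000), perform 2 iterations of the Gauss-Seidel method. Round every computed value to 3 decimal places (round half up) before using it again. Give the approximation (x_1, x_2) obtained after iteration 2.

Iteration 1:
  x_1 = (7 - (-3)·0.000) / (5) = 1.400
  x_2 = (4 - (-4)·1.400) / (6) = 1.600
Iteration 2:
  x_1 = (7 - (-3)·1.600) / (5) = 2.360
  x_2 = (4 - (-4)·2.360) / (6) = 2.240

(2.360, 2.240)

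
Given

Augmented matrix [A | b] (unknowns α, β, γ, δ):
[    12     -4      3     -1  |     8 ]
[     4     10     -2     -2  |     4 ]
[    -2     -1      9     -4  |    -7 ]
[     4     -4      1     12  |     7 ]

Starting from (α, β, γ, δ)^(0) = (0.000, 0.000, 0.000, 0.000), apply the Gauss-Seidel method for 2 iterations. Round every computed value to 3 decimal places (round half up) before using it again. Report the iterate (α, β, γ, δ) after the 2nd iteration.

Iteration 1:
  α = (8 - (-4)·0.000 - (3)·0.000 - (-1)·0.000) / (12) = 0.667
  β = (4 - (4)·0.667 - (-2)·0.000 - (-2)·0.000) / (10) = 0.133
  γ = (-7 - (-2)·0.667 - (-1)·0.133 - (-4)·0.000) / (9) = -0.615
  δ = (7 - (4)·0.667 - (-4)·0.133 - (1)·-0.615) / (12) = 0.457
Iteration 2:
  α = (8 - (-4)·0.133 - (3)·-0.615 - (-1)·0.457) / (12) = 0.903
  β = (4 - (4)·0.903 - (-2)·-0.615 - (-2)·0.457) / (10) = 0.007
  γ = (-7 - (-2)·0.903 - (-1)·0.007 - (-4)·0.457) / (9) = -0.373
  δ = (7 - (4)·0.903 - (-4)·0.007 - (1)·-0.373) / (12) = 0.316

(0.903, 0.007, -0.373, 0.316)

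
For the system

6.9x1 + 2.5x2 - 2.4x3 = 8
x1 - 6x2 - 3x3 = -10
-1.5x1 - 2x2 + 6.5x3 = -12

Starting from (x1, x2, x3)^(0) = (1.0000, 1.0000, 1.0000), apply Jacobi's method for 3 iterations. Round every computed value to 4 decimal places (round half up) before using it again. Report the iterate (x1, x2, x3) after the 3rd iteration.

Iteration 1:
  x1 = (8 - (2.5)·1.0000 - (-2.4)·1.0000) / (6.9) = 1.1449
  x2 = (-10 - (1)·1.0000 - (-3)·1.0000) / (-6) = 1.3333
  x3 = (-12 - (-1.5)·1.0000 - (-2)·1.0000) / (6.5) = -1.3077
Iteration 2:
  x1 = (8 - (2.5)·1.3333 - (-2.4)·-1.3077) / (6.9) = 0.2215
  x2 = (-10 - (1)·1.1449 - (-3)·-1.3077) / (-6) = 2.5113
  x3 = (-12 - (-1.5)·1.1449 - (-2)·1.3333) / (6.5) = -1.1717
Iteration 3:
  x1 = (8 - (2.5)·2.5113 - (-2.4)·-1.1717) / (6.9) = -0.1580
  x2 = (-10 - (1)·0.2215 - (-3)·-1.1717) / (-6) = 2.2894
  x3 = (-12 - (-1.5)·0.2215 - (-2)·2.5113) / (6.5) = -1.0223

(-0.1580, 2.2894, -1.0223)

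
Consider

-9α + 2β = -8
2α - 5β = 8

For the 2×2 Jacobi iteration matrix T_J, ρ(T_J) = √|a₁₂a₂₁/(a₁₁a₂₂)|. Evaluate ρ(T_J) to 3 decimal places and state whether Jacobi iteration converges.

0.298

a₁₂a₂₁/(a₁₁a₂₂) = (2)·(2) / ((-9)·(-5)) = 0.088889
ρ = √|0.088889| = √0.088889 = 0.298
ρ < 1, so Jacobi converges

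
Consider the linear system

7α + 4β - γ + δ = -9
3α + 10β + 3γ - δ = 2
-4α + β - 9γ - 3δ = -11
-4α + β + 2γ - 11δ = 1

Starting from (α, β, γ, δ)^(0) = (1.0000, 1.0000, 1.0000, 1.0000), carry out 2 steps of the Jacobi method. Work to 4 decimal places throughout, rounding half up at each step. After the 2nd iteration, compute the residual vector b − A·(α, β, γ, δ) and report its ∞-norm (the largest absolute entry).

Iteration 1:
  α = (-9 - (4)·1.0000 - (-1)·1.0000 - (1)·1.0000) / (7) = -1.8571
  β = (2 - (3)·1.0000 - (3)·1.0000 - (-1)·1.0000) / (10) = -0.3000
  γ = (-11 - (-4)·1.0000 - (1)·1.0000 - (-3)·1.0000) / (-9) = 0.5556
  δ = (1 - (-4)·1.0000 - (1)·1.0000 - (2)·1.0000) / (-11) = -0.1818
Iteration 2:
  α = (-9 - (4)·-0.3000 - (-1)·0.5556 - (1)·-0.1818) / (7) = -1.0089
  β = (2 - (3)·-1.8571 - (3)·0.5556 - (-1)·-0.1818) / (10) = 0.5723
  γ = (-11 - (-4)·-1.8571 - (1)·-0.3000 - (-3)·-0.1818) / (-9) = 2.0749
  δ = (1 - (-4)·-1.8571 - (1)·-0.3000 - (2)·0.5556) / (-11) = 0.6581
Residual b − A·x = (-2.8101, -6.2629, 5.0405, -0.5186); ∞-norm = 6.2629

6.2629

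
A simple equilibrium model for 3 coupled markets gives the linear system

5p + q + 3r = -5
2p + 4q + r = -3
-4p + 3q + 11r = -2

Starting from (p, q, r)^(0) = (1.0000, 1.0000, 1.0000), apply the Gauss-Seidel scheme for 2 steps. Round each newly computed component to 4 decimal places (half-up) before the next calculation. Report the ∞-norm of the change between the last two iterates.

1.3055

Iteration 1:
  p = (-5 - (1)·1.0000 - (3)·1.0000) / (5) = -1.8000
  q = (-3 - (2)·-1.8000 - (1)·1.0000) / (4) = -0.1000
  r = (-2 - (-4)·-1.8000 - (3)·-0.1000) / (11) = -0.8091
Iteration 2:
  p = (-5 - (1)·-0.1000 - (3)·-0.8091) / (5) = -0.4945
  q = (-3 - (2)·-0.4945 - (1)·-0.8091) / (4) = -0.3005
  r = (-2 - (-4)·-0.4945 - (3)·-0.3005) / (11) = -0.2797
Change: (1.3055, -0.2005, 0.5294) → max |·| = 1.3055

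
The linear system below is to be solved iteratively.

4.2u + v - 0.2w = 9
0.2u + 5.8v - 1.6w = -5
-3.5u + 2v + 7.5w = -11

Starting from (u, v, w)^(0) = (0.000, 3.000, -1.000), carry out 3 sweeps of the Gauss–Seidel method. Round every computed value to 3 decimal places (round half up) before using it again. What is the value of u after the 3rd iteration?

2.398

Iteration 1:
  u = (9 - (1)·3.000 - (-0.2)·-1.000) / (4.2) = 1.381
  v = (-5 - (0.2)·1.381 - (-1.6)·-1.000) / (5.8) = -1.186
  w = (-11 - (-3.5)·1.381 - (2)·-1.186) / (7.5) = -0.506
Iteration 2:
  u = (9 - (1)·-1.186 - (-0.2)·-0.506) / (4.2) = 2.401
  v = (-5 - (0.2)·2.401 - (-1.6)·-0.506) / (5.8) = -1.084
  w = (-11 - (-3.5)·2.401 - (2)·-1.084) / (7.5) = -0.057
Iteration 3:
  u = (9 - (1)·-1.084 - (-0.2)·-0.057) / (4.2) = 2.398
  v = (-5 - (0.2)·2.398 - (-1.6)·-0.057) / (5.8) = -0.960
  w = (-11 - (-3.5)·2.398 - (2)·-0.960) / (7.5) = -0.092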